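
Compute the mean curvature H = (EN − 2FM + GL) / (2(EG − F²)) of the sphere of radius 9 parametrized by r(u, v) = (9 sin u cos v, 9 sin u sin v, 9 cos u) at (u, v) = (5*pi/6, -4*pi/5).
H = -1/9

With E = 81, F = 0, G = 81*sin(u)^2, L = -9*sin(u)/Abs(sin(u)), M = 0, N = -9*sin(u)^3/Abs(sin(u)), assemble
  H = (EN − 2FM + GL) / (2(EG − F²)) = -sin(u)/(9*Abs(sin(u))).
At (u, v) = (5*pi/6, -4*pi/5): H = -1/9.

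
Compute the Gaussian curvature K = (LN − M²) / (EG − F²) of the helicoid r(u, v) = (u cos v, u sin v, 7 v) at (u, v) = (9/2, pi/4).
K = -784/76729

Coefficients of the first fundamental form: E = 1, F = 0, G = u^2 + 49.
Coefficients of the second fundamental form: L = 0, M = -7/sqrt(u^2 + 49), N = 0.
Assemble K = (LN − M²)/(EG − F²) = -49/(u^2 + 49)^2. At (u, v) = (9/2, pi/4): K = -784/76729.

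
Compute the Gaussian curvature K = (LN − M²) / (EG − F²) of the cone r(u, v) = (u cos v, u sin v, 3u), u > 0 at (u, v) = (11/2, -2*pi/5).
K = 0

Coefficients of the first fundamental form: E = 10, F = 0, G = u^2.
Coefficients of the second fundamental form: L = 0, M = 0, N = 3*sqrt(10)*u^2/(10*Abs(u)).
Assemble K = (LN − M²)/(EG − F²) = 0. At (u, v) = (11/2, -2*pi/5): K = 0.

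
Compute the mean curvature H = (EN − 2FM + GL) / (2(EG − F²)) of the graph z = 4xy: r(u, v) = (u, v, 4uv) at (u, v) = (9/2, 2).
H = -576*sqrt(389)/151321

With E = 16*v^2 + 1, F = 16*u*v, G = 16*u^2 + 1, L = 0, M = 4/sqrt(16*u^2 + 16*v^2 + 1), N = 0, assemble
  H = (EN − 2FM + GL) / (2(EG − F²)) = -64*u*v/(16*u^2 + 16*v^2 + 1)^(3/2).
At (u, v) = (9/2, 2): H = -576*sqrt(389)/151321.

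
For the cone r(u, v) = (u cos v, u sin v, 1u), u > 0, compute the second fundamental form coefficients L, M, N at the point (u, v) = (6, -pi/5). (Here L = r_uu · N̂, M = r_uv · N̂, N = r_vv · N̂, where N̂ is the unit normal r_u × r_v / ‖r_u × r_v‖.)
L = 0;  M = 0;  N = 3*sqrt(2)

Compute the unit normal N̂(u, v) = (-sqrt(2)*u*cos(v)/(2*Abs(u)), -sqrt(2)*u*sin(v)/(2*Abs(u)), sqrt(2)*u/(2*Abs(u))), and the second partials r_uu, r_uv, r_vv. Take dot products:
  L(u, v) = r_uu · N̂ = 0,
  M(u, v) = r_uv · N̂ = 0,
  N(u, v) = r_vv · N̂ = sqrt(2)*u^2/(2*Abs(u)).
Evaluating at (u, v) = (6, -pi/5):
  L = 0, M = 0, N = 3*sqrt(2).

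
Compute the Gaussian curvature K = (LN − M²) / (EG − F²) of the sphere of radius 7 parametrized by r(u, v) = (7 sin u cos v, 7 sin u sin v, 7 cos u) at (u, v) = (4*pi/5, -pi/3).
K = 1/49

Coefficients of the first fundamental form: E = 49, F = 0, G = 49*sin(u)^2.
Coefficients of the second fundamental form: L = -7*sin(u)/Abs(sin(u)), M = 0, N = -7*sin(u)^3/Abs(sin(u)).
Assemble K = (LN − M²)/(EG − F²) = 1/49. At (u, v) = (4*pi/5, -pi/3): K = 1/49.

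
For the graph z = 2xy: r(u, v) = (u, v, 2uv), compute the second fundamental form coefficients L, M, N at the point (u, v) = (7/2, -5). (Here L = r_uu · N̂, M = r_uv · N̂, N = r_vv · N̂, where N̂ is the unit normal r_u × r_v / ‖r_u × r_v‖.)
L = 0;  M = sqrt(6)/15;  N = 0

Compute the unit normal N̂(u, v) = (-2*v/sqrt(4*u^2 + 4*v^2 + 1), -2*u/sqrt(4*u^2 + 4*v^2 + 1), 1/sqrt(4*u^2 + 4*v^2 + 1)), and the second partials r_uu, r_uv, r_vv. Take dot products:
  L(u, v) = r_uu · N̂ = 0,
  M(u, v) = r_uv · N̂ = 2/sqrt(4*u^2 + 4*v^2 + 1),
  N(u, v) = r_vv · N̂ = 0.
Evaluating at (u, v) = (7/2, -5):
  L = 0, M = sqrt(6)/15, N = 0.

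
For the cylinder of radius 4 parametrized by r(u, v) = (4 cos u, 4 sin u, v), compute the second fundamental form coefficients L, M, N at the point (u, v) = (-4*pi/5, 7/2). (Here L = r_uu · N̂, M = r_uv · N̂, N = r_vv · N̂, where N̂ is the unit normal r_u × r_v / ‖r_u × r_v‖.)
L = -4;  M = 0;  N = 0

Compute the unit normal N̂(u, v) = (cos(u), sin(u), 0), and the second partials r_uu, r_uv, r_vv. Take dot products:
  L(u, v) = r_uu · N̂ = -4,
  M(u, v) = r_uv · N̂ = 0,
  N(u, v) = r_vv · N̂ = 0.
Evaluating at (u, v) = (-4*pi/5, 7/2):
  L = -4, M = 0, N = 0.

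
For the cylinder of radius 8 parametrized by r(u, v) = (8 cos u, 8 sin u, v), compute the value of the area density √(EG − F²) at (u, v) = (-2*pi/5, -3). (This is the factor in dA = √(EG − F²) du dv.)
√(EG − F²)|_{(-2*pi/5, -3)} = 8

E = 64, F = 0, G = 1, so EG − F² = 64. Taking the positive square root: √(EG − F²) = 8. At (u, v) = (-2*pi/5, -3): 8.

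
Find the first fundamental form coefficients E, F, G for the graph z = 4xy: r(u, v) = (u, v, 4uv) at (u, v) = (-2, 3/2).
E = 37;  F = -48;  G = 65

Partials: r_u = (1, 0, 4*v), r_v = (0, 1, 4*u). As functions of (u, v):
  E = r_u · r_u = 16*v^2 + 1,
  F = r_u · r_v = 16*u*v,
  G = r_v · r_v = 16*u^2 + 1.
Evaluating at (u, v) = (-2, 3/2): E = 37, F = -48, G = 65.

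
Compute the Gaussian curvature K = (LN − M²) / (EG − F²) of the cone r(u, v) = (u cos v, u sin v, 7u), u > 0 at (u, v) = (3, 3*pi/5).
K = 0

Coefficients of the first fundamental form: E = 50, F = 0, G = u^2.
Coefficients of the second fundamental form: L = 0, M = 0, N = 7*sqrt(2)*u^2/(10*Abs(u)).
Assemble K = (LN − M²)/(EG − F²) = 0. At (u, v) = (3, 3*pi/5): K = 0.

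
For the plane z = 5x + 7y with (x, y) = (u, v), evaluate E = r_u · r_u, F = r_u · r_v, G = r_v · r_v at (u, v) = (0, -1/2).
E = 26;  F = 35;  G = 50

Partials: r_u = (1, 0, 5), r_v = (0, 1, 7). As functions of (u, v):
  E = r_u · r_u = 26,
  F = r_u · r_v = 35,
  G = r_v · r_v = 50.
Evaluating at (u, v) = (0, -1/2): E = 26, F = 35, G = 50.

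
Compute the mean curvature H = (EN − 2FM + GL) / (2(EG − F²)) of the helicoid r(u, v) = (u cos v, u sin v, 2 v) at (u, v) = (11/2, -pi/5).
H = 0

With E = 1, F = 0, G = u^2 + 4, L = 0, M = -2/sqrt(u^2 + 4), N = 0, assemble
  H = (EN − 2FM + GL) / (2(EG − F²)) = 0.
At (u, v) = (11/2, -pi/5): H = 0.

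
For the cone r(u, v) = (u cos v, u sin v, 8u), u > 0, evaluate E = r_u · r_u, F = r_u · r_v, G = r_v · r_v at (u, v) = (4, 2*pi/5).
E = 65;  F = 0;  G = 16

Partials: r_u = (cos(v), sin(v), 8), r_v = (-u*sin(v), u*cos(v), 0). As functions of (u, v):
  E = r_u · r_u = 65,
  F = r_u · r_v = 0,
  G = r_v · r_v = u^2.
Evaluating at (u, v) = (4, 2*pi/5): E = 65, F = 0, G = 16.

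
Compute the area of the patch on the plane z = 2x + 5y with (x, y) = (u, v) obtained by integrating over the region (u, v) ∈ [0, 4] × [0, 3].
Area = 12*sqrt(30)

Area = ∫∫ √(EG − F²) du dv with √(EG − F²) = sqrt(30). Integrating over [0, 4] × [0, 3] gives 12*sqrt(30).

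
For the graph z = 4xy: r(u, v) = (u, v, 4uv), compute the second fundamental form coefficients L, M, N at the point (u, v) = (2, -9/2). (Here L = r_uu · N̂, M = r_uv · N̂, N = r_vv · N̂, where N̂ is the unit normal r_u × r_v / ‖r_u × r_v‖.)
L = 0;  M = 4*sqrt(389)/389;  N = 0

Compute the unit normal N̂(u, v) = (-4*v/sqrt(16*u^2 + 16*v^2 + 1), -4*u/sqrt(16*u^2 + 16*v^2 + 1), 1/sqrt(16*u^2 + 16*v^2 + 1)), and the second partials r_uu, r_uv, r_vv. Take dot products:
  L(u, v) = r_uu · N̂ = 0,
  M(u, v) = r_uv · N̂ = 4/sqrt(16*u^2 + 16*v^2 + 1),
  N(u, v) = r_vv · N̂ = 0.
Evaluating at (u, v) = (2, -9/2):
  L = 0, M = 4*sqrt(389)/389, N = 0.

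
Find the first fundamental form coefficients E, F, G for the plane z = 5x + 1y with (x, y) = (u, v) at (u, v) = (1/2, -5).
E = 26;  F = 5;  G = 2

Partials: r_u = (1, 0, 5), r_v = (0, 1, 1). As functions of (u, v):
  E = r_u · r_u = 26,
  F = r_u · r_v = 5,
  G = r_v · r_v = 2.
Evaluating at (u, v) = (1/2, -5): E = 26, F = 5, G = 2.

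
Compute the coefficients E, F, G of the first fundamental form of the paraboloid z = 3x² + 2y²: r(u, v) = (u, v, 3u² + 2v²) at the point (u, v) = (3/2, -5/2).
E = 82;  F = -90;  G = 101

Partials: r_u = (1, 0, 6*u), r_v = (0, 1, 4*v). As functions of (u, v):
  E = r_u · r_u = 36*u^2 + 1,
  F = r_u · r_v = 24*u*v,
  G = r_v · r_v = 16*v^2 + 1.
Evaluating at (u, v) = (3/2, -5/2): E = 82, F = -90, G = 101.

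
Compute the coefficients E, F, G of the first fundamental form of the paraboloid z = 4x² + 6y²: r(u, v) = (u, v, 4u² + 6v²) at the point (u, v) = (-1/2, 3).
E = 17;  F = -144;  G = 1297

Partials: r_u = (1, 0, 8*u), r_v = (0, 1, 12*v). As functions of (u, v):
  E = r_u · r_u = 64*u^2 + 1,
  F = r_u · r_v = 96*u*v,
  G = r_v · r_v = 144*v^2 + 1.
Evaluating at (u, v) = (-1/2, 3): E = 17, F = -144, G = 1297.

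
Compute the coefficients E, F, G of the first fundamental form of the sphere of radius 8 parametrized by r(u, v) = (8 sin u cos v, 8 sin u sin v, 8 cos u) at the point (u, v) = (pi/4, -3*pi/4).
E = 64;  F = 0;  G = 32

Partials: r_u = (8*cos(u)*cos(v), 8*sin(v)*cos(u), -8*sin(u)), r_v = (-8*sin(u)*sin(v), 8*sin(u)*cos(v), 0). As functions of (u, v):
  E = r_u · r_u = 64,
  F = r_u · r_v = 0,
  G = r_v · r_v = 64*sin(u)^2.
Evaluating at (u, v) = (pi/4, -3*pi/4): E = 64, F = 0, G = 32.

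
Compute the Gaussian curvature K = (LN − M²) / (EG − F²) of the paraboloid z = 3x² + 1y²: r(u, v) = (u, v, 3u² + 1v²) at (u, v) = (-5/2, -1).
K = 3/13225

Coefficients of the first fundamental form: E = 36*u^2 + 1, F = 12*u*v, G = 4*v^2 + 1.
Coefficients of the second fundamental form: L = 6/sqrt(36*u^2 + 4*v^2 + 1), M = 0, N = 2/sqrt(36*u^2 + 4*v^2 + 1).
Assemble K = (LN − M²)/(EG − F²) = 12/(1296*u^4 + 288*u^2*v^2 + 72*u^2 + 16*v^4 + 8*v^2 + 1). At (u, v) = (-5/2, -1): K = 3/13225.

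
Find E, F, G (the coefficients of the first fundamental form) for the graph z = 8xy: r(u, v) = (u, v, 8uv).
E = 64*v^2 + 1;  F = 64*u*v;  G = 64*u^2 + 1

Compute partials: r_u = (1, 0, 8*v), r_v = (0, 1, 8*u). Then
  E = r_u · r_u = 64*v^2 + 1,
  F = r_u · r_v = 64*u*v,
  G = r_v · r_v = 64*u^2 + 1.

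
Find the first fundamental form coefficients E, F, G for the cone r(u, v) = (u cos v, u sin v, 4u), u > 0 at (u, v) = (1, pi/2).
E = 17;  F = 0;  G = 1

Partials: r_u = (cos(v), sin(v), 4), r_v = (-u*sin(v), u*cos(v), 0). As functions of (u, v):
  E = r_u · r_u = 17,
  F = r_u · r_v = 0,
  G = r_v · r_v = u^2.
Evaluating at (u, v) = (1, pi/2): E = 17, F = 0, G = 1.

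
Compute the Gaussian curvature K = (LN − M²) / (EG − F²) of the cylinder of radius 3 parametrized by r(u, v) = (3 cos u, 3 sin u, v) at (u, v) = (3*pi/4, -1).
K = 0

Coefficients of the first fundamental form: E = 9, F = 0, G = 1.
Coefficients of the second fundamental form: L = -3, M = 0, N = 0.
Assemble K = (LN − M²)/(EG − F²) = 0. At (u, v) = (3*pi/4, -1): K = 0.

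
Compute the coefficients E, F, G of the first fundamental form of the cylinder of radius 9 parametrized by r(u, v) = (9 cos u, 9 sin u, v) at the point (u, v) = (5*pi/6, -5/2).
E = 81;  F = 0;  G = 1

Partials: r_u = (-9*sin(u), 9*cos(u), 0), r_v = (0, 0, 1). As functions of (u, v):
  E = r_u · r_u = 81,
  F = r_u · r_v = 0,
  G = r_v · r_v = 1.
Evaluating at (u, v) = (5*pi/6, -5/2): E = 81, F = 0, G = 1.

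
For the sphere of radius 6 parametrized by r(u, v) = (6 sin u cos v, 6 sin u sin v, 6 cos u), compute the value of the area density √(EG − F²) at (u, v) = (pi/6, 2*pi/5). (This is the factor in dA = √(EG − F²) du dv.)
√(EG − F²)|_{(pi/6, 2*pi/5)} = 18

E = 36, F = 0, G = 36*sin(u)^2, so EG − F² = 1296*sin(u)^2. Taking the positive square root: √(EG − F²) = 36*Abs(sin(u)). At (u, v) = (pi/6, 2*pi/5): 18.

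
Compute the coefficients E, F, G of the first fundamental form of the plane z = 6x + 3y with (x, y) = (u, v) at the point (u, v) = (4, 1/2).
E = 37;  F = 18;  G = 10

Partials: r_u = (1, 0, 6), r_v = (0, 1, 3). As functions of (u, v):
  E = r_u · r_u = 37,
  F = r_u · r_v = 18,
  G = r_v · r_v = 10.
Evaluating at (u, v) = (4, 1/2): E = 37, F = 18, G = 10.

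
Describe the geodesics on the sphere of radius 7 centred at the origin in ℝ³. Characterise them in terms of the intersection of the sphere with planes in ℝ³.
Geodesics on the sphere of radius 7 are great circles — circles of radius 7 obtained as the intersection of the sphere with planes through the origin (the centre of the sphere).

A curve α(t) of nonzero constant speed on the sphere of radius 7 is a geodesic iff its acceleration α̈ is everywhere normal to the surface, i.e. parallel to the radial vector α(t). Then d/dt(α × α̇) = α̇ × α̇ + α × α̈ = 0, so α × α̇ is a constant vector n ≠ 0 and α(t) · n = 0 for all t: α lies in the plane through the origin with normal n. The intersection of that plane with the sphere is a circle of radius 7 (a great circle). Conversely, a great circle traversed at constant speed has centripetal acceleration pointing at the origin, hence normal to the sphere, so every great circle is a geodesic.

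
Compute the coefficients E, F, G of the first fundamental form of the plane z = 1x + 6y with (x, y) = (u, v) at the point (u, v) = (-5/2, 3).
E = 2;  F = 6;  G = 37

Partials: r_u = (1, 0, 1), r_v = (0, 1, 6). As functions of (u, v):
  E = r_u · r_u = 2,
  F = r_u · r_v = 6,
  G = r_v · r_v = 37.
Evaluating at (u, v) = (-5/2, 3): E = 2, F = 6, G = 37.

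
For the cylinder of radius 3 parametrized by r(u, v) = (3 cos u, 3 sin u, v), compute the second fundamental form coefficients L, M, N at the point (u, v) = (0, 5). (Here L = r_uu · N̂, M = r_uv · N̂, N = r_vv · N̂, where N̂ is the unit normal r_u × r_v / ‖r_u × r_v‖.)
L = -3;  M = 0;  N = 0

Compute the unit normal N̂(u, v) = (cos(u), sin(u), 0), and the second partials r_uu, r_uv, r_vv. Take dot products:
  L(u, v) = r_uu · N̂ = -3,
  M(u, v) = r_uv · N̂ = 0,
  N(u, v) = r_vv · N̂ = 0.
Evaluating at (u, v) = (0, 5):
  L = -3, M = 0, N = 0.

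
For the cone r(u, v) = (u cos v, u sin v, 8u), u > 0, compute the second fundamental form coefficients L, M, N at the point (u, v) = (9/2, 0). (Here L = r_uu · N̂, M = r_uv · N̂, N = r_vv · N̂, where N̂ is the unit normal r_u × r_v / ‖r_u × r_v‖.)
L = 0;  M = 0;  N = 36*sqrt(65)/65

Compute the unit normal N̂(u, v) = (-8*sqrt(65)*u*cos(v)/(65*Abs(u)), -8*sqrt(65)*u*sin(v)/(65*Abs(u)), sqrt(65)*u/(65*Abs(u))), and the second partials r_uu, r_uv, r_vv. Take dot products:
  L(u, v) = r_uu · N̂ = 0,
  M(u, v) = r_uv · N̂ = 0,
  N(u, v) = r_vv · N̂ = 8*sqrt(65)*u^2/(65*Abs(u)).
Evaluating at (u, v) = (9/2, 0):
  L = 0, M = 0, N = 36*sqrt(65)/65.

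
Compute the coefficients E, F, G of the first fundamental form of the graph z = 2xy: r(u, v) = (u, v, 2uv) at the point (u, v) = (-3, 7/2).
E = 50;  F = -42;  G = 37

Partials: r_u = (1, 0, 2*v), r_v = (0, 1, 2*u). As functions of (u, v):
  E = r_u · r_u = 4*v^2 + 1,
  F = r_u · r_v = 4*u*v,
  G = r_v · r_v = 4*u^2 + 1.
Evaluating at (u, v) = (-3, 7/2): E = 50, F = -42, G = 37.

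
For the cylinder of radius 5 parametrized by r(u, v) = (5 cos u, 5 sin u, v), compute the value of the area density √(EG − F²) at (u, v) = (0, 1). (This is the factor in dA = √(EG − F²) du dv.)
√(EG − F²)|_{(0, 1)} = 5

E = 25, F = 0, G = 1, so EG − F² = 25. Taking the positive square root: √(EG − F²) = 5. At (u, v) = (0, 1): 5.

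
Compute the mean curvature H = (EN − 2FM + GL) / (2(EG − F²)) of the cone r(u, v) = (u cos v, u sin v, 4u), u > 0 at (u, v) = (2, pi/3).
H = sqrt(17)/17

With E = 17, F = 0, G = u^2, L = 0, M = 0, N = 4*sqrt(17)*u^2/(17*Abs(u)), assemble
  H = (EN − 2FM + GL) / (2(EG − F²)) = 2*sqrt(17)/(17*Abs(u)).
At (u, v) = (2, pi/3): H = sqrt(17)/17.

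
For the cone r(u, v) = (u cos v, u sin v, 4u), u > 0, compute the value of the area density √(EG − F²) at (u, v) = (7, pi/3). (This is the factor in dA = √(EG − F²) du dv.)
√(EG − F²)|_{(7, pi/3)} = 7*sqrt(17)

E = 17, F = 0, G = u^2, so EG − F² = 17*u^2. Taking the positive square root: √(EG − F²) = sqrt(17)*Abs(u). At (u, v) = (7, pi/3): 7*sqrt(17).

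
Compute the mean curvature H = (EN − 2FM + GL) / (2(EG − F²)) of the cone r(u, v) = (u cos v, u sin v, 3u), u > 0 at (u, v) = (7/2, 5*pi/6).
H = 3*sqrt(10)/70

With E = 10, F = 0, G = u^2, L = 0, M = 0, N = 3*sqrt(10)*u^2/(10*Abs(u)), assemble
  H = (EN − 2FM + GL) / (2(EG − F²)) = 3*sqrt(10)/(20*Abs(u)).
At (u, v) = (7/2, 5*pi/6): H = 3*sqrt(10)/70.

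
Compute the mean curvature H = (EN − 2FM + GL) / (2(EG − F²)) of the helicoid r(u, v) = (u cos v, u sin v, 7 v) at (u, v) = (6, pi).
H = 0

With E = 1, F = 0, G = u^2 + 49, L = 0, M = -7/sqrt(u^2 + 49), N = 0, assemble
  H = (EN − 2FM + GL) / (2(EG − F²)) = 0.
At (u, v) = (6, pi): H = 0.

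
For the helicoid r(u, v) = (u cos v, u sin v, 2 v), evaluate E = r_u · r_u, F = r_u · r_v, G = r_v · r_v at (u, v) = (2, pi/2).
E = 1;  F = 0;  G = 8

Partials: r_u = (cos(v), sin(v), 0), r_v = (-u*sin(v), u*cos(v), 2). As functions of (u, v):
  E = r_u · r_u = 1,
  F = r_u · r_v = 0,
  G = r_v · r_v = u^2 + 4.
Evaluating at (u, v) = (2, pi/2): E = 1, F = 0, G = 8.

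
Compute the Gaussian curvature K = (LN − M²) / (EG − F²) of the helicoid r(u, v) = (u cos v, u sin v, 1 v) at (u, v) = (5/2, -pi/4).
K = -16/841

Coefficients of the first fundamental form: E = 1, F = 0, G = u^2 + 1.
Coefficients of the second fundamental form: L = 0, M = -1/sqrt(u^2 + 1), N = 0.
Assemble K = (LN − M²)/(EG − F²) = -1/(u^2 + 1)^2. At (u, v) = (5/2, -pi/4): K = -16/841.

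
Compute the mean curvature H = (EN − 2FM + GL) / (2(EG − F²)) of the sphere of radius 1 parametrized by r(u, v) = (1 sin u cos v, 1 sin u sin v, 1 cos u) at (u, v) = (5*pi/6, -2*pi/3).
H = -1

With E = 1, F = 0, G = sin(u)^2, L = -sin(u)/Abs(sin(u)), M = 0, N = -sin(u)^3/Abs(sin(u)), assemble
  H = (EN − 2FM + GL) / (2(EG − F²)) = -sin(u)/Abs(sin(u)).
At (u, v) = (5*pi/6, -2*pi/3): H = -1.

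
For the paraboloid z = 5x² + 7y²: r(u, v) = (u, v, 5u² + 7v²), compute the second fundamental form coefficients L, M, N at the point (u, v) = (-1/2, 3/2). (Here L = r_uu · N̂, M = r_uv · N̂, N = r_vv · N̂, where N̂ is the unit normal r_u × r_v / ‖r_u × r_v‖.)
L = 10*sqrt(467)/467;  M = 0;  N = 14*sqrt(467)/467

Compute the unit normal N̂(u, v) = (-10*u/sqrt(100*u^2 + 196*v^2 + 1), -14*v/sqrt(100*u^2 + 196*v^2 + 1), 1/sqrt(100*u^2 + 196*v^2 + 1)), and the second partials r_uu, r_uv, r_vv. Take dot products:
  L(u, v) = r_uu · N̂ = 10/sqrt(100*u^2 + 196*v^2 + 1),
  M(u, v) = r_uv · N̂ = 0,
  N(u, v) = r_vv · N̂ = 14/sqrt(100*u^2 + 196*v^2 + 1).
Evaluating at (u, v) = (-1/2, 3/2):
  L = 10*sqrt(467)/467, M = 0, N = 14*sqrt(467)/467.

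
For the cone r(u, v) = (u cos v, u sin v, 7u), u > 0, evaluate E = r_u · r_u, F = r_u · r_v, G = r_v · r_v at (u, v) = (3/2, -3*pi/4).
E = 50;  F = 0;  G = 9/4

Partials: r_u = (cos(v), sin(v), 7), r_v = (-u*sin(v), u*cos(v), 0). As functions of (u, v):
  E = r_u · r_u = 50,
  F = r_u · r_v = 0,
  G = r_v · r_v = u^2.
Evaluating at (u, v) = (3/2, -3*pi/4): E = 50, F = 0, G = 9/4.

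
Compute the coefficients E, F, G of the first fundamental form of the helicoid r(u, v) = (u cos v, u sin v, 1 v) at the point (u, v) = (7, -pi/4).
E = 1;  F = 0;  G = 50

Partials: r_u = (cos(v), sin(v), 0), r_v = (-u*sin(v), u*cos(v), 1). As functions of (u, v):
  E = r_u · r_u = 1,
  F = r_u · r_v = 0,
  G = r_v · r_v = u^2 + 1.
Evaluating at (u, v) = (7, -pi/4): E = 1, F = 0, G = 50.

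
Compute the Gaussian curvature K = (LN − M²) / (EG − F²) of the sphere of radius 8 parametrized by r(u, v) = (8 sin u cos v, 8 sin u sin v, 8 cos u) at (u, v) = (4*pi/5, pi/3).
K = 1/64

Coefficients of the first fundamental form: E = 64, F = 0, G = 64*sin(u)^2.
Coefficients of the second fundamental form: L = -8*sin(u)/Abs(sin(u)), M = 0, N = -8*sin(u)^3/Abs(sin(u)).
Assemble K = (LN − M²)/(EG − F²) = 1/64. At (u, v) = (4*pi/5, pi/3): K = 1/64.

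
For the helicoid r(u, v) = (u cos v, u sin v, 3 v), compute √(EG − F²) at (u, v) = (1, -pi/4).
√(EG − F²)|_{(1, -pi/4)} = sqrt(10)

E = 1, F = 0, G = u^2 + 9; EG − F² = u^2 + 9; √(EG − F²) = sqrt(u^2 + 9). At the given point: sqrt(10).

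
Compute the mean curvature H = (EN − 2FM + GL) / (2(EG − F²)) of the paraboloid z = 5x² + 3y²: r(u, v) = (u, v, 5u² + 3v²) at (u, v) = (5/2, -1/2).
H = 1928*sqrt(635)/403225

With E = 100*u^2 + 1, F = 60*u*v, G = 36*v^2 + 1, L = 10/sqrt(100*u^2 + 36*v^2 + 1), M = 0, N = 6/sqrt(100*u^2 + 36*v^2 + 1), assemble
  H = (EN − 2FM + GL) / (2(EG − F²)) = 4*(75*u^2 + 45*v^2 + 2)/(100*u^2 + 36*v^2 + 1)^(3/2).
At (u, v) = (5/2, -1/2): H = 1928*sqrt(635)/403225.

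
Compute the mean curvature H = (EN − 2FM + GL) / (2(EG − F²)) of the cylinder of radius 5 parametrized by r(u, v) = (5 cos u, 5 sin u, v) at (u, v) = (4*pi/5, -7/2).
H = -1/10

With E = 25, F = 0, G = 1, L = -5, M = 0, N = 0, assemble
  H = (EN − 2FM + GL) / (2(EG − F²)) = -1/10.
At (u, v) = (4*pi/5, -7/2): H = -1/10.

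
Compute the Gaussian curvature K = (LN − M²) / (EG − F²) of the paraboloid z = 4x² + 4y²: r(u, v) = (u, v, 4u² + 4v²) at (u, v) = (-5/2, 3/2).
K = 64/297025

Coefficients of the first fundamental form: E = 64*u^2 + 1, F = 64*u*v, G = 64*v^2 + 1.
Coefficients of the second fundamental form: L = 8/sqrt(64*u^2 + 64*v^2 + 1), M = 0, N = 8/sqrt(64*u^2 + 64*v^2 + 1).
Assemble K = (LN − M²)/(EG − F²) = 64/(4096*u^4 + 8192*u^2*v^2 + 128*u^2 + 4096*v^4 + 128*v^2 + 1). At (u, v) = (-5/2, 3/2): K = 64/297025.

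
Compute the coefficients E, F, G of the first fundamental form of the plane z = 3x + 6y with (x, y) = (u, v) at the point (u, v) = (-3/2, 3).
E = 10;  F = 18;  G = 37

Partials: r_u = (1, 0, 3), r_v = (0, 1, 6). As functions of (u, v):
  E = r_u · r_u = 10,
  F = r_u · r_v = 18,
  G = r_v · r_v = 37.
Evaluating at (u, v) = (-3/2, 3): E = 10, F = 18, G = 37.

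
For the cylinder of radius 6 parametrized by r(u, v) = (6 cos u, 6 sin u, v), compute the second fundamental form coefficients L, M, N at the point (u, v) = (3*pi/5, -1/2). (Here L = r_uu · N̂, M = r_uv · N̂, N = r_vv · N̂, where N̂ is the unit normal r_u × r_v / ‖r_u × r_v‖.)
L = -6;  M = 0;  N = 0

Compute the unit normal N̂(u, v) = (cos(u), sin(u), 0), and the second partials r_uu, r_uv, r_vv. Take dot products:
  L(u, v) = r_uu · N̂ = -6,
  M(u, v) = r_uv · N̂ = 0,
  N(u, v) = r_vv · N̂ = 0.
Evaluating at (u, v) = (3*pi/5, -1/2):
  L = -6, M = 0, N = 0.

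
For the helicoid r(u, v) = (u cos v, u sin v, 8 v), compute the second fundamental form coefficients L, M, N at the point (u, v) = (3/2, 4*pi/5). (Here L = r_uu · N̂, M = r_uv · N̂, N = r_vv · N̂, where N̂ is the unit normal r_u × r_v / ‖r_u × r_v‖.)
L = 0;  M = -16*sqrt(265)/265;  N = 0

Compute the unit normal N̂(u, v) = (8*sin(v)/sqrt(u^2 + 64), -8*cos(v)/sqrt(u^2 + 64), u/sqrt(u^2 + 64)), and the second partials r_uu, r_uv, r_vv. Take dot products:
  L(u, v) = r_uu · N̂ = 0,
  M(u, v) = r_uv · N̂ = -8/sqrt(u^2 + 64),
  N(u, v) = r_vv · N̂ = 0.
Evaluating at (u, v) = (3/2, 4*pi/5):
  L = 0, M = -16*sqrt(265)/265, N = 0.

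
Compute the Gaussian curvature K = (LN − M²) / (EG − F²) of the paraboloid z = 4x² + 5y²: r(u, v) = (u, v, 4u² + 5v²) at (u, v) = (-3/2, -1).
K = 16/12005

Coefficients of the first fundamental form: E = 64*u^2 + 1, F = 80*u*v, G = 100*v^2 + 1.
Coefficients of the second fundamental form: L = 8/sqrt(64*u^2 + 100*v^2 + 1), M = 0, N = 10/sqrt(64*u^2 + 100*v^2 + 1).
Assemble K = (LN − M²)/(EG − F²) = 80/(4096*u^4 + 12800*u^2*v^2 + 128*u^2 + 10000*v^4 + 200*v^2 + 1). At (u, v) = (-3/2, -1): K = 16/12005.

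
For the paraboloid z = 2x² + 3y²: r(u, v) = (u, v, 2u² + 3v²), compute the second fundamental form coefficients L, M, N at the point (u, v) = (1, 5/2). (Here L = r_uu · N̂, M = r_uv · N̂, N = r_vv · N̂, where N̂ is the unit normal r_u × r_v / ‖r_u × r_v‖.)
L = 2*sqrt(2)/11;  M = 0;  N = 3*sqrt(2)/11

Compute the unit normal N̂(u, v) = (-4*u/sqrt(16*u^2 + 36*v^2 + 1), -6*v/sqrt(16*u^2 + 36*v^2 + 1), 1/sqrt(16*u^2 + 36*v^2 + 1)), and the second partials r_uu, r_uv, r_vv. Take dot products:
  L(u, v) = r_uu · N̂ = 4/sqrt(16*u^2 + 36*v^2 + 1),
  M(u, v) = r_uv · N̂ = 0,
  N(u, v) = r_vv · N̂ = 6/sqrt(16*u^2 + 36*v^2 + 1).
Evaluating at (u, v) = (1, 5/2):
  L = 2*sqrt(2)/11, M = 0, N = 3*sqrt(2)/11.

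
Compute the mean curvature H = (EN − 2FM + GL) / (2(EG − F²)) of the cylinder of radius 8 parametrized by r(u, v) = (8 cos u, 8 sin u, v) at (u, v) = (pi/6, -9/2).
H = -1/16

With E = 64, F = 0, G = 1, L = -8, M = 0, N = 0, assemble
  H = (EN − 2FM + GL) / (2(EG − F²)) = -1/16.
At (u, v) = (pi/6, -9/2): H = -1/16.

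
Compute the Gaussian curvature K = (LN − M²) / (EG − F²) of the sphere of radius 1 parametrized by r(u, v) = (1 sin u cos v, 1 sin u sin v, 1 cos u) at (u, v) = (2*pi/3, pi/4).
K = 1

Coefficients of the first fundamental form: E = 1, F = 0, G = sin(u)^2.
Coefficients of the second fundamental form: L = -sin(u)/Abs(sin(u)), M = 0, N = -sin(u)^3/Abs(sin(u)).
Assemble K = (LN − M²)/(EG − F²) = 1. At (u, v) = (2*pi/3, pi/4): K = 1.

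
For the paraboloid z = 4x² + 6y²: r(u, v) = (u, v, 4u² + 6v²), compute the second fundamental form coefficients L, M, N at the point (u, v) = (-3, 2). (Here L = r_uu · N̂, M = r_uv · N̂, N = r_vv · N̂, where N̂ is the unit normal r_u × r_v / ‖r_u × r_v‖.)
L = 8*sqrt(1153)/1153;  M = 0;  N = 12*sqrt(1153)/1153

Compute the unit normal N̂(u, v) = (-8*u/sqrt(64*u^2 + 144*v^2 + 1), -12*v/sqrt(64*u^2 + 144*v^2 + 1), 1/sqrt(64*u^2 + 144*v^2 + 1)), and the second partials r_uu, r_uv, r_vv. Take dot products:
  L(u, v) = r_uu · N̂ = 8/sqrt(64*u^2 + 144*v^2 + 1),
  M(u, v) = r_uv · N̂ = 0,
  N(u, v) = r_vv · N̂ = 12/sqrt(64*u^2 + 144*v^2 + 1).
Evaluating at (u, v) = (-3, 2):
  L = 8*sqrt(1153)/1153, M = 0, N = 12*sqrt(1153)/1153.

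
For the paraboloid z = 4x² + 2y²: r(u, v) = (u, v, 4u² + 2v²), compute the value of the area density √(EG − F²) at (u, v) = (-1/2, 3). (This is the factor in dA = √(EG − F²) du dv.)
√(EG − F²)|_{(-1/2, 3)} = sqrt(161)

E = 64*u^2 + 1, F = 32*u*v, G = 16*v^2 + 1, so EG − F² = 64*u^2 + 16*v^2 + 1. Taking the positive square root: √(EG − F²) = sqrt(64*u^2 + 16*v^2 + 1). At (u, v) = (-1/2, 3): sqrt(161).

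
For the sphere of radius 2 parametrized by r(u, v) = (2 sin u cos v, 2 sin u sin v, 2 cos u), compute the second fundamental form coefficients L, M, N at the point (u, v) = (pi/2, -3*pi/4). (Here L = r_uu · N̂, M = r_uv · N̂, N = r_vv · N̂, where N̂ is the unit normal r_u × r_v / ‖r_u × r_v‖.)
L = -2;  M = 0;  N = -2

Compute the unit normal N̂(u, v) = (sin(u)^2*cos(v)/Abs(sin(u)), sin(u)^2*sin(v)/Abs(sin(u)), sin(2*u)/(2*Abs(sin(u)))), and the second partials r_uu, r_uv, r_vv. Take dot products:
  L(u, v) = r_uu · N̂ = -2*sin(u)/Abs(sin(u)),
  M(u, v) = r_uv · N̂ = 0,
  N(u, v) = r_vv · N̂ = -2*sin(u)^3/Abs(sin(u)).
Evaluating at (u, v) = (pi/2, -3*pi/4):
  L = -2, M = 0, N = -2.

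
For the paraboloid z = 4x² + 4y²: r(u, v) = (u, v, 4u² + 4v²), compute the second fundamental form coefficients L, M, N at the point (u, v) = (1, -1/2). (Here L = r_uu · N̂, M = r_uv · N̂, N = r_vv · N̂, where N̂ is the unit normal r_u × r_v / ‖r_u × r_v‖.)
L = 8/9;  M = 0;  N = 8/9

Compute the unit normal N̂(u, v) = (-8*u/sqrt(64*u^2 + 64*v^2 + 1), -8*v/sqrt(64*u^2 + 64*v^2 + 1), 1/sqrt(64*u^2 + 64*v^2 + 1)), and the second partials r_uu, r_uv, r_vv. Take dot products:
  L(u, v) = r_uu · N̂ = 8/sqrt(64*u^2 + 64*v^2 + 1),
  M(u, v) = r_uv · N̂ = 0,
  N(u, v) = r_vv · N̂ = 8/sqrt(64*u^2 + 64*v^2 + 1).
Evaluating at (u, v) = (1, -1/2):
  L = 8/9, M = 0, N = 8/9.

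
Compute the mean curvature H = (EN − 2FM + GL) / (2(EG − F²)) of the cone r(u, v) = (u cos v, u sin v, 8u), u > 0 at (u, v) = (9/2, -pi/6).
H = 8*sqrt(65)/585

With E = 65, F = 0, G = u^2, L = 0, M = 0, N = 8*sqrt(65)*u^2/(65*Abs(u)), assemble
  H = (EN − 2FM + GL) / (2(EG − F²)) = 4*sqrt(65)/(65*Abs(u)).
At (u, v) = (9/2, -pi/6): H = 8*sqrt(65)/585.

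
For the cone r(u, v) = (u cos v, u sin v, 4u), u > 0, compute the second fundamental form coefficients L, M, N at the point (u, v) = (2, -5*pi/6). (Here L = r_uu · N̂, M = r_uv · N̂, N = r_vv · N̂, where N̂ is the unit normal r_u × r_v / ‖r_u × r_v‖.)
L = 0;  M = 0;  N = 8*sqrt(17)/17

Compute the unit normal N̂(u, v) = (-4*sqrt(17)*u*cos(v)/(17*Abs(u)), -4*sqrt(17)*u*sin(v)/(17*Abs(u)), sqrt(17)*u/(17*Abs(u))), and the second partials r_uu, r_uv, r_vv. Take dot products:
  L(u, v) = r_uu · N̂ = 0,
  M(u, v) = r_uv · N̂ = 0,
  N(u, v) = r_vv · N̂ = 4*sqrt(17)*u^2/(17*Abs(u)).
Evaluating at (u, v) = (2, -5*pi/6):
  L = 0, M = 0, N = 8*sqrt(17)/17.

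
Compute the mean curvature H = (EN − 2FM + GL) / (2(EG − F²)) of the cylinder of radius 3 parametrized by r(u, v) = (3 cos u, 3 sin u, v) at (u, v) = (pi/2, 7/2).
H = -1/6

With E = 9, F = 0, G = 1, L = -3, M = 0, N = 0, assemble
  H = (EN − 2FM + GL) / (2(EG − F²)) = -1/6.
At (u, v) = (pi/2, 7/2): H = -1/6.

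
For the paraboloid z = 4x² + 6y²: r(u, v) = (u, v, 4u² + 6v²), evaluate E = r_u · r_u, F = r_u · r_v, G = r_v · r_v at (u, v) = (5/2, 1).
E = 401;  F = 240;  G = 145

Partials: r_u = (1, 0, 8*u), r_v = (0, 1, 12*v). As functions of (u, v):
  E = r_u · r_u = 64*u^2 + 1,
  F = r_u · r_v = 96*u*v,
  G = r_v · r_v = 144*v^2 + 1.
Evaluating at (u, v) = (5/2, 1): E = 401, F = 240, G = 145.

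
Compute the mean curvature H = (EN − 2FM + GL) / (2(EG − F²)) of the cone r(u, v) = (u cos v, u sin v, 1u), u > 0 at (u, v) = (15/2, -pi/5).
H = sqrt(2)/30

With E = 2, F = 0, G = u^2, L = 0, M = 0, N = sqrt(2)*u^2/(2*Abs(u)), assemble
  H = (EN − 2FM + GL) / (2(EG − F²)) = sqrt(2)/(4*Abs(u)).
At (u, v) = (15/2, -pi/5): H = sqrt(2)/30.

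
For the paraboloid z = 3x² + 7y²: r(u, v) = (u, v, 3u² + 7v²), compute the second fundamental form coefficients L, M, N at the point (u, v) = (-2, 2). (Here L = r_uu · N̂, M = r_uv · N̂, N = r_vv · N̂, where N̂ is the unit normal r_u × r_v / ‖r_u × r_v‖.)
L = 6*sqrt(929)/929;  M = 0;  N = 14*sqrt(929)/929

Compute the unit normal N̂(u, v) = (-6*u/sqrt(36*u^2 + 196*v^2 + 1), -14*v/sqrt(36*u^2 + 196*v^2 + 1), 1/sqrt(36*u^2 + 196*v^2 + 1)), and the second partials r_uu, r_uv, r_vv. Take dot products:
  L(u, v) = r_uu · N̂ = 6/sqrt(36*u^2 + 196*v^2 + 1),
  M(u, v) = r_uv · N̂ = 0,
  N(u, v) = r_vv · N̂ = 14/sqrt(36*u^2 + 196*v^2 + 1).
Evaluating at (u, v) = (-2, 2):
  L = 6*sqrt(929)/929, M = 0, N = 14*sqrt(929)/929.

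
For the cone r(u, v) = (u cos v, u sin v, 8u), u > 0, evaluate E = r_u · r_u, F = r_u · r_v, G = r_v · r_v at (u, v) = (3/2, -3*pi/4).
E = 65;  F = 0;  G = 9/4

Partials: r_u = (cos(v), sin(v), 8), r_v = (-u*sin(v), u*cos(v), 0). As functions of (u, v):
  E = r_u · r_u = 65,
  F = r_u · r_v = 0,
  G = r_v · r_v = u^2.
Evaluating at (u, v) = (3/2, -3*pi/4): E = 65, F = 0, G = 9/4.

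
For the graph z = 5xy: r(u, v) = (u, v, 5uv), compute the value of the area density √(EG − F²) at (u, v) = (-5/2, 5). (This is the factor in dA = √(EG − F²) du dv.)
√(EG − F²)|_{(-5/2, 5)} = sqrt(3129)/2

E = 25*v^2 + 1, F = 25*u*v, G = 25*u^2 + 1, so EG − F² = 25*u^2 + 25*v^2 + 1. Taking the positive square root: √(EG − F²) = sqrt(25*u^2 + 25*v^2 + 1). At (u, v) = (-5/2, 5): sqrt(3129)/2.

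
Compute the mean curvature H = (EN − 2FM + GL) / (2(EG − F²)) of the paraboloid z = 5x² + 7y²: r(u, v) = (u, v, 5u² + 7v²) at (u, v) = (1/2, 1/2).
H = 48*sqrt(3)/125

With E = 100*u^2 + 1, F = 140*u*v, G = 196*v^2 + 1, L = 10/sqrt(100*u^2 + 196*v^2 + 1), M = 0, N = 14/sqrt(100*u^2 + 196*v^2 + 1), assemble
  H = (EN − 2FM + GL) / (2(EG − F²)) = 4*(175*u^2 + 245*v^2 + 3)/(100*u^2 + 196*v^2 + 1)^(3/2).
At (u, v) = (1/2, 1/2): H = 48*sqrt(3)/125.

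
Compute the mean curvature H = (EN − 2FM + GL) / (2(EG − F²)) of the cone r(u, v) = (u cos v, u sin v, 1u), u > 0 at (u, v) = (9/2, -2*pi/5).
H = sqrt(2)/18

With E = 2, F = 0, G = u^2, L = 0, M = 0, N = sqrt(2)*u^2/(2*Abs(u)), assemble
  H = (EN − 2FM + GL) / (2(EG − F²)) = sqrt(2)/(4*Abs(u)).
At (u, v) = (9/2, -2*pi/5): H = sqrt(2)/18.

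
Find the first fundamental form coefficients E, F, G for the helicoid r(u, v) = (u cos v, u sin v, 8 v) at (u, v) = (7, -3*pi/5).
E = 1;  F = 0;  G = 113

Partials: r_u = (cos(v), sin(v), 0), r_v = (-u*sin(v), u*cos(v), 8). As functions of (u, v):
  E = r_u · r_u = 1,
  F = r_u · r_v = 0,
  G = r_v · r_v = u^2 + 64.
Evaluating at (u, v) = (7, -3*pi/5): E = 1, F = 0, G = 113.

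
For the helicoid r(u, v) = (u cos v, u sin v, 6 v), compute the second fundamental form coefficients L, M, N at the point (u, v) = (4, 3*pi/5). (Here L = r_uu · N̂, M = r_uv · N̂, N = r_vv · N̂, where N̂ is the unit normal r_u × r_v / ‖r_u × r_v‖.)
L = 0;  M = -3*sqrt(13)/13;  N = 0

Compute the unit normal N̂(u, v) = (6*sin(v)/sqrt(u^2 + 36), -6*cos(v)/sqrt(u^2 + 36), u/sqrt(u^2 + 36)), and the second partials r_uu, r_uv, r_vv. Take dot products:
  L(u, v) = r_uu · N̂ = 0,
  M(u, v) = r_uv · N̂ = -6/sqrt(u^2 + 36),
  N(u, v) = r_vv · N̂ = 0.
Evaluating at (u, v) = (4, 3*pi/5):
  L = 0, M = -3*sqrt(13)/13, N = 0.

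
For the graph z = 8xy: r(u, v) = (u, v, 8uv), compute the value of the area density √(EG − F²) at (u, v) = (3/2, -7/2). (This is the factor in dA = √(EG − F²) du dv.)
√(EG − F²)|_{(3/2, -7/2)} = sqrt(929)

E = 64*v^2 + 1, F = 64*u*v, G = 64*u^2 + 1, so EG − F² = 64*u^2 + 64*v^2 + 1. Taking the positive square root: √(EG − F²) = sqrt(64*u^2 + 64*v^2 + 1). At (u, v) = (3/2, -7/2): sqrt(929).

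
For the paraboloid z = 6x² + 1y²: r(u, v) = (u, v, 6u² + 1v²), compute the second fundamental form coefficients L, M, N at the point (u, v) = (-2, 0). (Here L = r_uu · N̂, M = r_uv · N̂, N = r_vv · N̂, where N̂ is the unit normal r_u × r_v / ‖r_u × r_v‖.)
L = 12*sqrt(577)/577;  M = 0;  N = 2*sqrt(577)/577

Compute the unit normal N̂(u, v) = (-12*u/sqrt(144*u^2 + 4*v^2 + 1), -2*v/sqrt(144*u^2 + 4*v^2 + 1), 1/sqrt(144*u^2 + 4*v^2 + 1)), and the second partials r_uu, r_uv, r_vv. Take dot products:
  L(u, v) = r_uu · N̂ = 12/sqrt(144*u^2 + 4*v^2 + 1),
  M(u, v) = r_uv · N̂ = 0,
  N(u, v) = r_vv · N̂ = 2/sqrt(144*u^2 + 4*v^2 + 1).
Evaluating at (u, v) = (-2, 0):
  L = 12*sqrt(577)/577, M = 0, N = 2*sqrt(577)/577.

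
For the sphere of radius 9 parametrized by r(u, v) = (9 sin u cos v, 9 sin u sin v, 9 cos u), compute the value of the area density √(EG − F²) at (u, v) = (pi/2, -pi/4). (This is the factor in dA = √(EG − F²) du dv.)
√(EG − F²)|_{(pi/2, -pi/4)} = 81

E = 81, F = 0, G = 81*sin(u)^2, so EG − F² = 6561*sin(u)^2. Taking the positive square root: √(EG − F²) = 81*Abs(sin(u)). At (u, v) = (pi/2, -pi/4): 81.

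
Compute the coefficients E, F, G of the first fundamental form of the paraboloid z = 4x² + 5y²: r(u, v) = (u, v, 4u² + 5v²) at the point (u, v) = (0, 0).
E = 1;  F = 0;  G = 1

Partials: r_u = (1, 0, 8*u), r_v = (0, 1, 10*v). As functions of (u, v):
  E = r_u · r_u = 64*u^2 + 1,
  F = r_u · r_v = 80*u*v,
  G = r_v · r_v = 100*v^2 + 1.
Evaluating at (u, v) = (0, 0): E = 1, F = 0, G = 1.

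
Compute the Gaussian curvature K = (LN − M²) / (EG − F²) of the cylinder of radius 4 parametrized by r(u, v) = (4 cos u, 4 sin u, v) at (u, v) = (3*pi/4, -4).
K = 0

Coefficients of the first fundamental form: E = 16, F = 0, G = 1.
Coefficients of the second fundamental form: L = -4, M = 0, N = 0.
Assemble K = (LN − M²)/(EG − F²) = 0. At (u, v) = (3*pi/4, -4): K = 0.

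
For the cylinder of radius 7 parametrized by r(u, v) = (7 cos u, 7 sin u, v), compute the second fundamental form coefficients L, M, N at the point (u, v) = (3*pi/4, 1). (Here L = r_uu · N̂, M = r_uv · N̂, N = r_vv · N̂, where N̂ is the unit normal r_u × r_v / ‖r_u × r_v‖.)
L = -7;  M = 0;  N = 0

Compute the unit normal N̂(u, v) = (cos(u), sin(u), 0), and the second partials r_uu, r_uv, r_vv. Take dot products:
  L(u, v) = r_uu · N̂ = -7,
  M(u, v) = r_uv · N̂ = 0,
  N(u, v) = r_vv · N̂ = 0.
Evaluating at (u, v) = (3*pi/4, 1):
  L = -7, M = 0, N = 0.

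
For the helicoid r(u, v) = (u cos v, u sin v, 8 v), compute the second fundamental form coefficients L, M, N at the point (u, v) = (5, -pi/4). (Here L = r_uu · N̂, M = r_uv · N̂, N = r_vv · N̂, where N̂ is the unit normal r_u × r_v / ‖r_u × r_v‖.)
L = 0;  M = -8*sqrt(89)/89;  N = 0

Compute the unit normal N̂(u, v) = (8*sin(v)/sqrt(u^2 + 64), -8*cos(v)/sqrt(u^2 + 64), u/sqrt(u^2 + 64)), and the second partials r_uu, r_uv, r_vv. Take dot products:
  L(u, v) = r_uu · N̂ = 0,
  M(u, v) = r_uv · N̂ = -8/sqrt(u^2 + 64),
  N(u, v) = r_vv · N̂ = 0.
Evaluating at (u, v) = (5, -pi/4):
  L = 0, M = -8*sqrt(89)/89, N = 0.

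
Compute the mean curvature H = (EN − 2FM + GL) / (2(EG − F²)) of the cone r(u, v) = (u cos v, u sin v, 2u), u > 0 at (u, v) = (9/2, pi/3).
H = 2*sqrt(5)/45

With E = 5, F = 0, G = u^2, L = 0, M = 0, N = 2*sqrt(5)*u^2/(5*Abs(u)), assemble
  H = (EN − 2FM + GL) / (2(EG − F²)) = sqrt(5)/(5*Abs(u)).
At (u, v) = (9/2, pi/3): H = 2*sqrt(5)/45.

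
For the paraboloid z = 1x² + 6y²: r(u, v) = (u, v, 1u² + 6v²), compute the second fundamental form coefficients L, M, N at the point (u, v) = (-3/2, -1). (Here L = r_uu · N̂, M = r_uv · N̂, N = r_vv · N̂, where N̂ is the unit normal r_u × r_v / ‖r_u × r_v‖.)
L = sqrt(154)/77;  M = 0;  N = 6*sqrt(154)/77

Compute the unit normal N̂(u, v) = (-2*u/sqrt(4*u^2 + 144*v^2 + 1), -12*v/sqrt(4*u^2 + 144*v^2 + 1), 1/sqrt(4*u^2 + 144*v^2 + 1)), and the second partials r_uu, r_uv, r_vv. Take dot products:
  L(u, v) = r_uu · N̂ = 2/sqrt(4*u^2 + 144*v^2 + 1),
  M(u, v) = r_uv · N̂ = 0,
  N(u, v) = r_vv · N̂ = 12/sqrt(4*u^2 + 144*v^2 + 1).
Evaluating at (u, v) = (-3/2, -1):
  L = sqrt(154)/77, M = 0, N = 6*sqrt(154)/77.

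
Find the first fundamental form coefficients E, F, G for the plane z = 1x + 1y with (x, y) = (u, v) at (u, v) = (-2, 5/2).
E = 2;  F = 1;  G = 2

Partials: r_u = (1, 0, 1), r_v = (0, 1, 1). As functions of (u, v):
  E = r_u · r_u = 2,
  F = r_u · r_v = 1,
  G = r_v · r_v = 2.
Evaluating at (u, v) = (-2, 5/2): E = 2, F = 1, G = 2.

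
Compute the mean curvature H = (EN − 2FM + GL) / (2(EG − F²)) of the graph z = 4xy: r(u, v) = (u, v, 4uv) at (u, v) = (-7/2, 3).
H = 672*sqrt(341)/116281

With E = 16*v^2 + 1, F = 16*u*v, G = 16*u^2 + 1, L = 0, M = 4/sqrt(16*u^2 + 16*v^2 + 1), N = 0, assemble
  H = (EN − 2FM + GL) / (2(EG − F²)) = -64*u*v/(16*u^2 + 16*v^2 + 1)^(3/2).
At (u, v) = (-7/2, 3): H = 672*sqrt(341)/116281.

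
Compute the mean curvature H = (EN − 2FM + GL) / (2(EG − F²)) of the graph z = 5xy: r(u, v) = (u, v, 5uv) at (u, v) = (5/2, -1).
H = 2500/19683

With E = 25*v^2 + 1, F = 25*u*v, G = 25*u^2 + 1, L = 0, M = 5/sqrt(25*u^2 + 25*v^2 + 1), N = 0, assemble
  H = (EN − 2FM + GL) / (2(EG − F²)) = -125*u*v/(25*u^2 + 25*v^2 + 1)^(3/2).
At (u, v) = (5/2, -1): H = 2500/19683.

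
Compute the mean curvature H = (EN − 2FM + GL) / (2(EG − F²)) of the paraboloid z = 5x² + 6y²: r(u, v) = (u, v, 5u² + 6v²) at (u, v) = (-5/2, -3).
H = 10241*sqrt(2)/119164

With E = 100*u^2 + 1, F = 120*u*v, G = 144*v^2 + 1, L = 10/sqrt(100*u^2 + 144*v^2 + 1), M = 0, N = 12/sqrt(100*u^2 + 144*v^2 + 1), assemble
  H = (EN − 2FM + GL) / (2(EG − F²)) = (600*u^2 + 720*v^2 + 11)/(100*u^2 + 144*v^2 + 1)^(3/2).
At (u, v) = (-5/2, -3): H = 10241*sqrt(2)/119164.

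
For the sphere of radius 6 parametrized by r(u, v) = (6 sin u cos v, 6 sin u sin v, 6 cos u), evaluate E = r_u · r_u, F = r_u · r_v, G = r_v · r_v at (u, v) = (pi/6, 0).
E = 36;  F = 0;  G = 9

Partials: r_u = (6*cos(u)*cos(v), 6*sin(v)*cos(u), -6*sin(u)), r_v = (-6*sin(u)*sin(v), 6*sin(u)*cos(v), 0). As functions of (u, v):
  E = r_u · r_u = 36,
  F = r_u · r_v = 0,
  G = r_v · r_v = 36*sin(u)^2.
Evaluating at (u, v) = (pi/6, 0): E = 36, F = 0, G = 9.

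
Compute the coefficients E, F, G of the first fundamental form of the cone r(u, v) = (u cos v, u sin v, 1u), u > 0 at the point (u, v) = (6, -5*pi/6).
E = 2;  F = 0;  G = 36

Partials: r_u = (cos(v), sin(v), 1), r_v = (-u*sin(v), u*cos(v), 0). As functions of (u, v):
  E = r_u · r_u = 2,
  F = r_u · r_v = 0,
  G = r_v · r_v = u^2.
Evaluating at (u, v) = (6, -5*pi/6): E = 2, F = 0, G = 36.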